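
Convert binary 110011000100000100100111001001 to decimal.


110011000100000100100111001001 in decimal = 856705481

856705481


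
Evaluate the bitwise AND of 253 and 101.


0b11111101 & 0b1100101 = 0b1100101 = 101

101


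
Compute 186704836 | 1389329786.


0b1011001000001110001111000100 | 0b1010010110011110111110101111010 = 0b1011011111011111111111111111110 = 1542455294

1542455294


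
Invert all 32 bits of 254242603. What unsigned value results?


254242603 ^ 4294967295 = 4040724692

4040724692


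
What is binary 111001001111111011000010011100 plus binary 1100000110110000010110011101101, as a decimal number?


111001001111111011000010011100 + 1100000110110000010110011101101 = 10011010000101111101110110001001 = 2585255305

2585255305


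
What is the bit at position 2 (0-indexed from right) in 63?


0b111111, position 2 = 1

1


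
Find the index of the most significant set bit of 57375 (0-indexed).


0b1110000000011111. Highest set bit at position 15

15


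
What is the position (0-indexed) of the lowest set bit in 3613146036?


0b11010111010111000011101110110100. Lowest set bit at position 2

2


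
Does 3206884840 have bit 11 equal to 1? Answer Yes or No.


0b10111111001001010010110111101000, bit 11 = 1. Yes

Yes


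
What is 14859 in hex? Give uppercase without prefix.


14859 = 3A0B hex

3A0B


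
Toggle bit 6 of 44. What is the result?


44 ^ (1 << 6) = 44 ^ 64 = 108

108


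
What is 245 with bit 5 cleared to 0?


245 & ~(1 << 5) = 213

213


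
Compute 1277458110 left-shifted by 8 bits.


0b1001100001001000111011010111110 << 8 = 0b100110000100100011101101011111000000000 = 327029276160

327029276160


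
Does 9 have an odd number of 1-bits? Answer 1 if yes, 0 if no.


0b1001 has 2 ones => parity 0

0


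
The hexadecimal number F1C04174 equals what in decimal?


F1C04174 hex = 4055908724 decimal

4055908724


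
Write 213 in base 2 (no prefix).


213 = 11010101 in binary

11010101


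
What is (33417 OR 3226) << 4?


Step 1: 33417 | 3226 = 36507
Step 2: 36507 << 4 = 584112

584112


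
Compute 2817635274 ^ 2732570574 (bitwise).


0b10100111111100011011001111001010 ^ 0b10100010110111111011011111001110 = 0b101001011100000010000000100 = 86901764

86901764


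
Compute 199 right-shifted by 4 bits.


0b11000111 >> 4 = 0b1100 = 12

12


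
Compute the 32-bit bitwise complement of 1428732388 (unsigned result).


~0b1010101001010001011100111100100 = 0b10101010110101110100011000011011 = 2866234907 (32-bit unsigned)

2866234907


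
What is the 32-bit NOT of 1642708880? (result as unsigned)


~0b1100001111010011011111110010000 = 0b10011110000101100100000001101111 = 2652258415 (32-bit unsigned)

2652258415


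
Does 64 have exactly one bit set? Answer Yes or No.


0b1000000. Only one bit set => Yes

Yes


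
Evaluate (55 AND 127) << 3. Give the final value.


Step 1: 55 & 127 = 55
Step 2: 55 << 3 = 440

440


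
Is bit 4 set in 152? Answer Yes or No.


0b10011000, bit 4 = 1. Yes

Yes


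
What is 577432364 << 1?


0b100010011010101110101100101100 << 1 = 0b1000100110101011101011001011000 = 1154864728

1154864728


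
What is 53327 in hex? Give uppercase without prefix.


53327 = D04F hex

D04F


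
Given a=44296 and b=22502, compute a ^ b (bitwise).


44296 ^ 22502 = 64238

64238


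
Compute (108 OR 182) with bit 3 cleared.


Step 1: 108 | 182 = 254
Step 2: 254 & ~(1 << 3) = 246

246


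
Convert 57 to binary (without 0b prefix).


57 = 111001 in binary

111001


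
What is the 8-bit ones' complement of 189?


189 ^ 255 = 66

66


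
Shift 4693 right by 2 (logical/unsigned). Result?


0b1001001010101 >> 2 = 0b10010010101 = 1173

1173


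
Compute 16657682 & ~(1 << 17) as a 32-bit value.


16657682 & ~(1 << 17) = 16526610

16526610


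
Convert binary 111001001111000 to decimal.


111001001111000 in decimal = 29304

29304


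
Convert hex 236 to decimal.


236 hex = 566 decimal

566


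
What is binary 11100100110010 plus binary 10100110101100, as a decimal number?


11100100110010 + 10100110101100 = 110001011011110 = 25310

25310


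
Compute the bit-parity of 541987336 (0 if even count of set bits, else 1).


0b100000010011100001001000001000 has 8 ones => parity 0

0


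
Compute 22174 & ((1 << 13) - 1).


22174 & 8191 = 5790

5790


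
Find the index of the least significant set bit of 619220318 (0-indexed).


0b100100111010001000110101011110. Lowest set bit at position 1

1


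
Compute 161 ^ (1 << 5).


161 ^ (1 << 5) = 161 ^ 32 = 129

129


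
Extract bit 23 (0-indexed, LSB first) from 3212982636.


0b10111111100000100011100101101100, position 23 = 1

1


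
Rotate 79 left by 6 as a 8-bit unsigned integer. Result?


Rotate 0b1001111 left by 6 (8-bit) = 0b11010011 = 211

211


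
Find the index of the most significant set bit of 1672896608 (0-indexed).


0b1100011101101100110000001100000. Highest set bit at position 30

30


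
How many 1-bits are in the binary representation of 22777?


0b101100011111001 has 9 set bits

9


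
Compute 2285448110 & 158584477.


0b10001000001110010010101110101110 & 0b1001011100111100111010011101 = 0b1000001100010000101010001100 = 137431692

137431692


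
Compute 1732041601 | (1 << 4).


1732041601 | (1 << 4) = 1732041601 | 16 = 1732041617

1732041617


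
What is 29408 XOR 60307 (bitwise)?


0b111001011100000 ^ 0b1110101110010011 = 0b1001100101110011 = 39283

39283


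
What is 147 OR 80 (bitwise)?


0b10010011 | 0b1010000 = 0b11010011 = 211

211


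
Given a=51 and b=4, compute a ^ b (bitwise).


51 ^ 4 = 55

55


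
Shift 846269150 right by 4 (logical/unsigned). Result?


0b110010011100010000101011011110 >> 4 = 0b11001001110001000010101101 = 52891821

52891821


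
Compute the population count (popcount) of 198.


0b11000110 has 4 set bits

4


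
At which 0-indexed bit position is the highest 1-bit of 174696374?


0b1010011010011010011110110110. Highest set bit at position 27

27


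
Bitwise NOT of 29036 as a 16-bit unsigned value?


~0b111000101101100 = 0b1000111010010011 = 36499 (16-bit unsigned)

36499


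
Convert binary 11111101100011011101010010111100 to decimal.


11111101100011011101010010111100 in decimal = 4253930684

4253930684


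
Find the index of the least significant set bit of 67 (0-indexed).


0b1000011. Lowest set bit at position 0

0


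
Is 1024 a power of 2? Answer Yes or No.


0b10000000000. Only one bit set => Yes

Yes


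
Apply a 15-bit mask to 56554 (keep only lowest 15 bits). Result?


56554 & 32767 = 23786

23786


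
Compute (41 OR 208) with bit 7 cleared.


Step 1: 41 | 208 = 249
Step 2: 249 & ~(1 << 7) = 121

121


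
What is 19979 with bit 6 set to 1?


19979 | (1 << 6) = 19979 | 64 = 20043

20043


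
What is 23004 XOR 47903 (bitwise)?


0b101100111011100 ^ 0b1011101100011111 = 0b1110001011000011 = 58051

58051


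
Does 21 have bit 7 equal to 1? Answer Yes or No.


0b10101, bit 7 = 0. No

No


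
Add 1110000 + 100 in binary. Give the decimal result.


1110000 + 100 = 1110100 = 116

116


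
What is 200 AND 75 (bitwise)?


0b11001000 & 0b1001011 = 0b1001000 = 72

72


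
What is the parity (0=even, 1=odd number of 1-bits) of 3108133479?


0b10111001010000100101101001100111 has 16 ones => parity 0

0


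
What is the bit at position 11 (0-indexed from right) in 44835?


0b1010111100100011, position 11 = 1

1


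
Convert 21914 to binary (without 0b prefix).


21914 = 101010110011010 in binary

101010110011010


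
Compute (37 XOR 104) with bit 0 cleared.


Step 1: 37 ^ 104 = 77
Step 2: 77 & ~(1 << 0) = 76

76


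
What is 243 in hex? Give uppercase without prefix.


243 = F3 hex

F3


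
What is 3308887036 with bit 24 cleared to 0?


3308887036 & ~(1 << 24) = 3292109820

3292109820


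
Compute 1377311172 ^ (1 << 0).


1377311172 ^ (1 << 0) = 1377311172 ^ 1 = 1377311173

1377311173


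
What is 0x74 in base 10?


74 hex = 116 decimal

116


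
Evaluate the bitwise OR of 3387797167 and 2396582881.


0b11001001111011011010111010101111 | 0b10001110110110001111001111100001 = 0b11001111111111011111111111101111 = 3489529839

3489529839


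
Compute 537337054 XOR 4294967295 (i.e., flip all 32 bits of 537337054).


537337054 ^ 4294967295 = 3757630241

3757630241


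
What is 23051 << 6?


0b101101000001011 << 6 = 0b101101000001011000000 = 1475264

1475264


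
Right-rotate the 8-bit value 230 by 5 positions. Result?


Rotate 0b11100110 right by 5 (8-bit) = 0b110111 = 55

55


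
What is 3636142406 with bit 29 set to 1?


3636142406 | (1 << 29) = 3636142406 | 536870912 = 4173013318

4173013318


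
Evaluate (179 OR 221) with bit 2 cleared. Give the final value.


Step 1: 179 | 221 = 255
Step 2: 255 & ~(1 << 2) = 251

251


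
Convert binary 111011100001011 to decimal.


111011100001011 in decimal = 30475

30475


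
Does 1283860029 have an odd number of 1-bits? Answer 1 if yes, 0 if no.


0b1001100100001100010011000111101 has 14 ones => parity 0

0


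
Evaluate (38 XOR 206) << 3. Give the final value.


Step 1: 38 ^ 206 = 232
Step 2: 232 << 3 = 1856

1856


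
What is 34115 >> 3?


0b1000010101000011 >> 3 = 0b1000010101000 = 4264

4264


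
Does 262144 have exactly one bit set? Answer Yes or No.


0b1000000000000000000. Only one bit set => Yes

Yes


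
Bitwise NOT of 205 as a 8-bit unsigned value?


~0b11001101 = 0b110010 = 50 (8-bit unsigned)

50


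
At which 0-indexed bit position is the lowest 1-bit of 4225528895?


0b11111011110111000111010000111111. Lowest set bit at position 0

0


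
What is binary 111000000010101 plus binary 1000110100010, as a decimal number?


111000000010101 + 1000110100010 = 1000000110110111 = 33207

33207


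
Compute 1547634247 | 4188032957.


0b1011100001111110000011001000111 | 0b11111001101000000100111110111101 = 0b11111101101111110100111111111111 = 4257173503

4257173503


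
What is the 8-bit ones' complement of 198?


198 ^ 255 = 57

57


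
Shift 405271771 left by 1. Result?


0b11000001001111111010011011011 << 1 = 0b110000010011111110100110110110 = 810543542

810543542


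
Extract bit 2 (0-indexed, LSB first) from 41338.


0b1010000101111010, position 2 = 0

0


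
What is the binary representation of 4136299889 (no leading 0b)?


4136299889 = 11110110100010101110110101110001 in binary

11110110100010101110110101110001


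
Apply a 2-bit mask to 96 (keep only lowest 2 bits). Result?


96 & 3 = 0

0


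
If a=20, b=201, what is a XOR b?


20 ^ 201 = 221

221


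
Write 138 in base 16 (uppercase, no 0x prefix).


138 = 8A hex

8A


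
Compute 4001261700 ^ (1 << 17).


4001261700 ^ (1 << 17) = 4001261700 ^ 131072 = 4001130628

4001130628


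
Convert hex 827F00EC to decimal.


827F00EC hex = 2189361388 decimal

2189361388


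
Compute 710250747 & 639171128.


0b101010010101011001000011111011 & 0b100110000110001111101000111000 = 0b100010000100001001000000111000 = 571510840

571510840


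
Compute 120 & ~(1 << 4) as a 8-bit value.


120 & ~(1 << 4) = 104

104


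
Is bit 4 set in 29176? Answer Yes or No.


0b111000111111000, bit 4 = 1. Yes

Yes


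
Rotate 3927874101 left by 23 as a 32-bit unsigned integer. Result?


Rotate 0b11101010000111101001101000110101 left by 23 (32-bit) = 0b11010111101010000111101001101 = 452267853

452267853


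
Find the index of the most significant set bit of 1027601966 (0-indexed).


0b111101001111111111011000101110. Highest set bit at position 29

29


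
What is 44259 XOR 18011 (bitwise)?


0b1010110011100011 ^ 0b100011001011011 = 0b1110101010111000 = 60088

60088


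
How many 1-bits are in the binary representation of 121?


0b1111001 has 5 set bits

5


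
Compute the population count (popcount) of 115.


0b1110011 has 5 set bits

5


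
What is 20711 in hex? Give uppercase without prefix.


20711 = 50E7 hex

50E7


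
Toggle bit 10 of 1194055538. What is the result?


1194055538 ^ (1 << 10) = 1194055538 ^ 1024 = 1194054514

1194054514


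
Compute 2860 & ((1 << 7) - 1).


2860 & 127 = 44

44


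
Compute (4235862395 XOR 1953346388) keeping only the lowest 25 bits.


Step 1: 4235862395 ^ 1953346388 = 2283246127
Step 2: 2283246127 & 33554431 = 1544751

1544751


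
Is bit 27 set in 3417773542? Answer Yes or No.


0b11001011101101110001010111100110, bit 27 = 1. Yes

Yes


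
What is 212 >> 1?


0b11010100 >> 1 = 0b1101010 = 106

106


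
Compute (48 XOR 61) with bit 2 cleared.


Step 1: 48 ^ 61 = 13
Step 2: 13 & ~(1 << 2) = 9

9


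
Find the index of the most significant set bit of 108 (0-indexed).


0b1101100. Highest set bit at position 6

6


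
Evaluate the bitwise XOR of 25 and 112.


0b11001 ^ 0b1110000 = 0b1101001 = 105

105


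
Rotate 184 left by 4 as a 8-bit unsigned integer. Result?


Rotate 0b10111000 left by 4 (8-bit) = 0b10001011 = 139

139


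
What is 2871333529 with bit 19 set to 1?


2871333529 | (1 << 19) = 2871333529 | 524288 = 2871857817

2871857817


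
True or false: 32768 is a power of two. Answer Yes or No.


0b1000000000000000. Only one bit set => Yes

Yes


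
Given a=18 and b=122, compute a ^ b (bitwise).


18 ^ 122 = 104

104


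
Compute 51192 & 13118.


0b1100011111111000 & 0b11001100111110 = 0b1100111000 = 824

824


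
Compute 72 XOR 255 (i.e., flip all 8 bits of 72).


72 ^ 255 = 183

183


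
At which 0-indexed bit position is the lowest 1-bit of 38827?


0b1001011110101011. Lowest set bit at position 0

0


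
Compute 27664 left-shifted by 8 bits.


0b110110000010000 << 8 = 0b11011000001000000000000 = 7081984

7081984


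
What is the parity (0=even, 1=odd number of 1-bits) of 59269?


0b1110011110000101 has 9 ones => parity 1

1


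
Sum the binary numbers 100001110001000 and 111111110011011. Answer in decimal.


100001110001000 + 111111110011011 = 1100001100100011 = 49955

49955


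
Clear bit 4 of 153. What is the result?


153 & ~(1 << 4) = 137

137


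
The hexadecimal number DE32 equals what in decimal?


DE32 hex = 56882 decimal

56882


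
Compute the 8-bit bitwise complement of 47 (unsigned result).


~0b101111 = 0b11010000 = 208 (8-bit unsigned)

208


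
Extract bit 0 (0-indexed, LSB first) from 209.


0b11010001, position 0 = 1

1


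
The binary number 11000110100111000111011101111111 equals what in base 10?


11000110100111000111011101111111 in decimal = 3332142975

3332142975


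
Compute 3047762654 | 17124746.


0b10110101101010010010101011011110 | 0b1000001010100110110001010 = 0b10110101101011010110111111011110 = 3048042462

3048042462


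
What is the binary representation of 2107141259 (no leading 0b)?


2107141259 = 1111101100110000110110010001011 in binary

1111101100110000110110010001011


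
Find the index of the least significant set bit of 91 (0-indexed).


0b1011011. Lowest set bit at position 0

0


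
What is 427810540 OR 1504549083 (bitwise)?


0b11001011111111101111011101100 | 0b1011001101011011001100011011011 = 0b1011001111111111101111011111111 = 1509940991

1509940991


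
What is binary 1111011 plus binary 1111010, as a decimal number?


1111011 + 1111010 = 11110101 = 245

245


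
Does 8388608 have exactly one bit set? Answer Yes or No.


0b100000000000000000000000. Only one bit set => Yes

Yes


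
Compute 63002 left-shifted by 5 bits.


0b1111011000011010 << 5 = 0b111101100001101000000 = 2016064

2016064


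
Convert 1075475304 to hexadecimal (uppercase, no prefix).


1075475304 = 401A7368 hex

401A7368


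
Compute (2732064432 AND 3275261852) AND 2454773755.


Step 1: 2732064432 & 3275261852 = 2182121104
Step 2: 2182121104 & 2454773755 = 2182121104

2182121104


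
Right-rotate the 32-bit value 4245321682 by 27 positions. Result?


Rotate 0b11111101000010100111011111010010 right by 27 (32-bit) = 0b10100001010011101111101001011111 = 2706307679

2706307679


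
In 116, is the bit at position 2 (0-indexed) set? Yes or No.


0b1110100, bit 2 = 1. Yes

Yes


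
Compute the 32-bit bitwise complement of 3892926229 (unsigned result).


~0b11101000000010010101011100010101 = 0b10111111101101010100011101010 = 402041066 (32-bit unsigned)

402041066


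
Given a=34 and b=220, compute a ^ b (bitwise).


34 ^ 220 = 254

254


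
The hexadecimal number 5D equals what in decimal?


5D hex = 93 decimal

93


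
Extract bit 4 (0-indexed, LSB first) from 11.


0b1011, position 4 = 0

0


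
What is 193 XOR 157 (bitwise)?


0b11000001 ^ 0b10011101 = 0b1011100 = 92

92


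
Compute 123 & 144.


0b1111011 & 0b10010000 = 0b10000 = 16

16


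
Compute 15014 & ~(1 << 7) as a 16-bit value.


15014 & ~(1 << 7) = 14886

14886


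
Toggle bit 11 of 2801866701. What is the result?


2801866701 ^ (1 << 11) = 2801866701 ^ 2048 = 2801868749

2801868749


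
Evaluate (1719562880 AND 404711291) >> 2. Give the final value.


Step 1: 1719562880 & 404711291 = 1991168
Step 2: 1991168 >> 2 = 497792

497792


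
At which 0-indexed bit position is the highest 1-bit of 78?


0b1001110. Highest set bit at position 6

6


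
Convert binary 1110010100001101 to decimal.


1110010100001101 in decimal = 58637

58637


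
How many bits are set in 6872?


0b1101011011000 has 7 set bits

7


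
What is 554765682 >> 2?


0b100001000100010000110101110010 >> 2 = 0b1000010001000100001101011100 = 138691420

138691420


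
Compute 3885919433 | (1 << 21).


3885919433 | (1 << 21) = 3885919433 | 2097152 = 3888016585

3888016585


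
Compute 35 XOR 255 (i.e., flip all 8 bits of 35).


35 ^ 255 = 220

220


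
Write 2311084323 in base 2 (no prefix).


2311084323 = 10001001110000000101100100100011 in binary

10001001110000000101100100100011


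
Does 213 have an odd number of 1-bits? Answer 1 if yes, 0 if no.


0b11010101 has 5 ones => parity 1

1


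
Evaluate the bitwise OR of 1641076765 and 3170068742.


0b1100001110100001101100000011101 | 0b10111100111100110110100100000110 = 0b11111101111100111111100100011111 = 4260624671

4260624671


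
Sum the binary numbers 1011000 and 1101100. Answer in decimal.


1011000 + 1101100 = 11000100 = 196

196


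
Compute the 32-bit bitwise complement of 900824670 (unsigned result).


~0b110101101100010111111001011110 = 0b11001010010011101000000110100001 = 3394142625 (32-bit unsigned)

3394142625


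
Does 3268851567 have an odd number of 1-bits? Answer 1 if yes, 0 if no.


0b11000010110101101011011101101111 has 20 ones => parity 0

0


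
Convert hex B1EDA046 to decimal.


B1EDA046 hex = 2985140294 decimal

2985140294


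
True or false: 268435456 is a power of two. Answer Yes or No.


0b10000000000000000000000000000. Only one bit set => Yes

Yes


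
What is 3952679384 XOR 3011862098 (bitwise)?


0b11101011100110010001100111011000 ^ 0b10110011100001010101111001010010 = 0b1011000000111000100011110001010 = 1478248330

1478248330


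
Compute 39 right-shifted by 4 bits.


0b100111 >> 4 = 0b10 = 2

2


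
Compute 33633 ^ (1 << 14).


33633 ^ (1 << 14) = 33633 ^ 16384 = 50017

50017


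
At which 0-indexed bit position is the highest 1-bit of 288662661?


0b10001001101001010010010000101. Highest set bit at position 28

28


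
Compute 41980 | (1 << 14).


41980 | (1 << 14) = 41980 | 16384 = 58364

58364


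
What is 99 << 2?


0b1100011 << 2 = 0b110001100 = 396

396


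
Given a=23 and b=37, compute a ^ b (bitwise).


23 ^ 37 = 50

50


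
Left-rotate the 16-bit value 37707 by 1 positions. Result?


Rotate 0b1001001101001011 left by 1 (16-bit) = 0b10011010010111 = 9879

9879


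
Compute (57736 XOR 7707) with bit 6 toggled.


Step 1: 57736 ^ 7707 = 65427
Step 2: 65427 ^ (1 << 6) = 65427 ^ 64 = 65491

65491


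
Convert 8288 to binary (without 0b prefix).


8288 = 10000001100000 in binary

10000001100000


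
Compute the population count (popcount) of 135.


0b10000111 has 4 set bits

4


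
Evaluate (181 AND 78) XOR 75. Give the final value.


Step 1: 181 & 78 = 4
Step 2: 4 ^ 75 = 79

79


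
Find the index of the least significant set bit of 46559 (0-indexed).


0b1011010111011111. Lowest set bit at position 0

0


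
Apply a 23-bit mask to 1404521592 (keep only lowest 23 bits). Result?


1404521592 & 8388607 = 3624056

3624056


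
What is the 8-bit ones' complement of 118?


118 ^ 255 = 137

137


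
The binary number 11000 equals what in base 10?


11000 in decimal = 24

24


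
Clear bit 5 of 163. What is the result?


163 & ~(1 << 5) = 131

131


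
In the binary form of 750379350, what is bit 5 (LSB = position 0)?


0b101100101110011110000101010110, position 5 = 0

0


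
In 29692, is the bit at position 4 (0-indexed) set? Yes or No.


0b111001111111100, bit 4 = 1. Yes

Yes


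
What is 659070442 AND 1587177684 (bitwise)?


0b100111010010001001110111101010 & 0b1011110100110100110100011010100 = 0b110000010000000100011000000 = 101189824

101189824


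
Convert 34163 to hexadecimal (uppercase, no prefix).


34163 = 8573 hex

8573


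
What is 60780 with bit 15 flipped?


60780 ^ (1 << 15) = 60780 ^ 32768 = 28012

28012


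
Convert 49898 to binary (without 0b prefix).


49898 = 1100001011101010 in binary

1100001011101010


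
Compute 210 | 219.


0b11010010 | 0b11011011 = 0b11011011 = 219

219


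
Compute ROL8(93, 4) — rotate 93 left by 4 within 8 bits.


Rotate 0b1011101 left by 4 (8-bit) = 0b11010101 = 213

213


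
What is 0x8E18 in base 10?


8E18 hex = 36376 decimal

36376


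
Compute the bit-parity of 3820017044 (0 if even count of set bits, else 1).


0b11100011101100001101010110010100 has 16 ones => parity 0

0


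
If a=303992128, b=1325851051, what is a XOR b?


303992128 ^ 1325851051 = 1561881835

1561881835


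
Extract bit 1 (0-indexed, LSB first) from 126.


0b1111110, position 1 = 1

1


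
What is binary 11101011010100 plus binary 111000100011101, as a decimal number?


11101011010100 + 111000100011101 = 1010101111110001 = 44017

44017


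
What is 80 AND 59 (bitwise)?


0b1010000 & 0b111011 = 0b10000 = 16

16


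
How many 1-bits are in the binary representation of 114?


0b1110010 has 4 set bits

4


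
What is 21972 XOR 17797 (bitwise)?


0b101010111010100 ^ 0b100010110000101 = 0b1000001010001 = 4177

4177


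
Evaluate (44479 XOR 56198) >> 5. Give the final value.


Step 1: 44479 ^ 56198 = 30265
Step 2: 30265 >> 5 = 945

945


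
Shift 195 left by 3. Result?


0b11000011 << 3 = 0b11000011000 = 1560

1560


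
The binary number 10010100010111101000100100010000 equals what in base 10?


10010100010111101000100100010000 in decimal = 2489223440

2489223440


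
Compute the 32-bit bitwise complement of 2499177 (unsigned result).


~0b1001100010001001101001 = 0b11111111110110011101110110010110 = 4292468118 (32-bit unsigned)

4292468118


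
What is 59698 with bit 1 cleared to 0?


59698 & ~(1 << 1) = 59696

59696


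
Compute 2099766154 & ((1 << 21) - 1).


2099766154 & 2097151 = 517002

517002


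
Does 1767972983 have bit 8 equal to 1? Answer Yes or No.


0b1101001011000010010000001110111, bit 8 = 0. No

No


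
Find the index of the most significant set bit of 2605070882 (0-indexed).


0b10011011010001100011101000100010. Highest set bit at position 31

31


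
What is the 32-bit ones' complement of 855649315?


855649315 ^ 4294967295 = 3439317980

3439317980


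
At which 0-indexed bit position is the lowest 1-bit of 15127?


0b11101100010111. Lowest set bit at position 0

0


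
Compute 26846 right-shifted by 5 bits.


0b110100011011110 >> 5 = 0b1101000110 = 838

838


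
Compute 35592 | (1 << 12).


35592 | (1 << 12) = 35592 | 4096 = 39688

39688


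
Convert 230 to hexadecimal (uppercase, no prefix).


230 = E6 hex

E6


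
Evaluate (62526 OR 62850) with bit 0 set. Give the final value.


Step 1: 62526 | 62850 = 62910
Step 2: 62910 | (1 << 0) = 62910 | 1 = 62911

62911


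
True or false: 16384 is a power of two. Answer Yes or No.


0b100000000000000. Only one bit set => Yes

Yes


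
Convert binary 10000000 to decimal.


10000000 in decimal = 128

128


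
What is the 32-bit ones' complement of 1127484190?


1127484190 ^ 4294967295 = 3167483105

3167483105


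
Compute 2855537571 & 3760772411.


0b10101010001101000000101110100011 & 0b11100000001010001101010100111011 = 0b10100000001000000000000100100011 = 2686452003

2686452003


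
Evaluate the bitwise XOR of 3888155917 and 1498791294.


0b11100111110000001000110100001101 ^ 0b1011001010101011011110101111110 = 0b10111110100101010011000001110011 = 3197448307

3197448307


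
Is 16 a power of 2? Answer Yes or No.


0b10000. Only one bit set => Yes

Yes


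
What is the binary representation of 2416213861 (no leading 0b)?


2416213861 = 10010000000001000111111101100101 in binary

10010000000001000111111101100101


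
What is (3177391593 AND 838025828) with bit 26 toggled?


Step 1: 3177391593 & 838025828 = 828571744
Step 2: 828571744 ^ (1 << 26) = 828571744 ^ 67108864 = 895680608

895680608


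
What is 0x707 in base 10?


707 hex = 1799 decimal

1799


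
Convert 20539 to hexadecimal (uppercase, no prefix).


20539 = 503B hex

503B


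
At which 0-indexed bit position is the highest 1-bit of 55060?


0b1101011100010100. Highest set bit at position 15

15


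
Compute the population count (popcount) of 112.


0b1110000 has 3 set bits

3


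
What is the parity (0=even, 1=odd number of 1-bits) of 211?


0b11010011 has 5 ones => parity 1

1


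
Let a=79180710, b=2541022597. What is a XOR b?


79180710 ^ 2541022597 = 2479676963

2479676963


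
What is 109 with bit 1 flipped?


109 ^ (1 << 1) = 109 ^ 2 = 111

111


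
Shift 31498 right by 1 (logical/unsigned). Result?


0b111101100001010 >> 1 = 0b11110110000101 = 15749

15749


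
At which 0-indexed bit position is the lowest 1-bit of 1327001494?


0b1001111000110000110111110010110. Lowest set bit at position 1

1


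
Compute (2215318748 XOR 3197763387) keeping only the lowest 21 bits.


Step 1: 2215318748 ^ 3197763387 = 982707175
Step 2: 982707175 & 2097151 = 1240039

1240039


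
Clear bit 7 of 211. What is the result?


211 & ~(1 << 7) = 83

83


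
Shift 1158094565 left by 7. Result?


0b1000101000001110001111011100101 << 7 = 0b10001010000011100011110111001010000000 = 148236104320

148236104320


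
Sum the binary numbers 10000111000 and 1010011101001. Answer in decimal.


10000111000 + 1010011101001 = 1100100100001 = 6433

6433


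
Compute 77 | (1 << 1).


77 | (1 << 1) = 77 | 2 = 79

79


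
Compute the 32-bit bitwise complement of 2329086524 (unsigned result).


~0b10001010110100110000101000111100 = 0b1110101001011001111010111000011 = 1965880771 (32-bit unsigned)

1965880771


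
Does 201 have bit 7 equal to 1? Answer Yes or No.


0b11001001, bit 7 = 1. Yes

Yes


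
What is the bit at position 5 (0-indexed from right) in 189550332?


0b1011010011000100111011111100, position 5 = 1

1


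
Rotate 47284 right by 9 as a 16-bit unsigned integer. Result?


Rotate 0b1011100010110100 right by 9 (16-bit) = 0b101101001011100 = 23132

23132


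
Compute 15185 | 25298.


0b11101101010001 | 0b110001011010010 = 0b111101111010011 = 31699

31699


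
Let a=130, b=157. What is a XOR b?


130 ^ 157 = 31

31


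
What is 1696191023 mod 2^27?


1696191023 & 134217727 = 85578287

85578287


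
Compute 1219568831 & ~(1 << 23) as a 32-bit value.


1219568831 & ~(1 << 23) = 1211180223

1211180223


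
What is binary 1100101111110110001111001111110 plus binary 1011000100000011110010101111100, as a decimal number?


1100101111110110001111001111110 + 1011000100000011110010101111100 = 10111110011111010000001111111010 = 3195864058

3195864058


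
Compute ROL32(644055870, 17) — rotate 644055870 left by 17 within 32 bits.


Rotate 0b100110011000111000001100111110 left by 17 (32-bit) = 0b110011111000100110011000111 = 108809415

108809415


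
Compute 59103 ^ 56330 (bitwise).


0b1110011011011111 ^ 0b1101110000001010 = 0b11101011010101 = 15061

15061


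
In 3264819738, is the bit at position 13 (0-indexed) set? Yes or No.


0b11000010100110010011001000011010, bit 13 = 1. Yes

Yes


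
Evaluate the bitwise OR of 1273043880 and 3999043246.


0b1001011111000010001101110101000 | 0b11101110010111001000111010101110 = 0b11101111111111011001111110101110 = 4026376110

4026376110


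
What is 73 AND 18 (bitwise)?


0b1001001 & 0b10010 = 0b0 = 0

0


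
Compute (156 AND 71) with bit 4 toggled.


Step 1: 156 & 71 = 4
Step 2: 4 ^ (1 << 4) = 4 ^ 16 = 20

20


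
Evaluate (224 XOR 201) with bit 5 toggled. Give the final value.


Step 1: 224 ^ 201 = 41
Step 2: 41 ^ (1 << 5) = 41 ^ 32 = 9

9


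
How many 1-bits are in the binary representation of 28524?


0b110111101101100 has 10 set bits

10


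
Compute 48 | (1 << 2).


48 | (1 << 2) = 48 | 4 = 52

52


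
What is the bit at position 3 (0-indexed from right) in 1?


0b1, position 3 = 0

0


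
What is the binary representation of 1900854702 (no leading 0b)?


1900854702 = 1110001010011001011110110101110 in binary

1110001010011001011110110101110


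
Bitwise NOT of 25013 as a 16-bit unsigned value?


~0b110000110110101 = 0b1001111001001010 = 40522 (16-bit unsigned)

40522


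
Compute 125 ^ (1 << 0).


125 ^ (1 << 0) = 125 ^ 1 = 124

124


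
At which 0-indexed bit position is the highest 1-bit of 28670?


0b110111111111110. Highest set bit at position 14

14


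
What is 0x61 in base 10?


61 hex = 97 decimal

97


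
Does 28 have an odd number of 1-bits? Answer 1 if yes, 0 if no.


0b11100 has 3 ones => parity 1

1


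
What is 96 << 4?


0b1100000 << 4 = 0b11000000000 = 1536

1536


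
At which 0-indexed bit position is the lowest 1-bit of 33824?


0b1000010000100000. Lowest set bit at position 5

5


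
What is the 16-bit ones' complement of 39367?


39367 ^ 65535 = 26168

26168


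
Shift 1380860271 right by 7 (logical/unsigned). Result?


0b1010010010011100100000101101111 >> 7 = 0b101001001001110010000010 = 10787970

10787970


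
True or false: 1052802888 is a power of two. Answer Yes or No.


0b111110110000000111111101001000. Multiple bits set => No

No


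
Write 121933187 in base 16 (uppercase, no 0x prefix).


121933187 = 7448D83 hex

7448D83


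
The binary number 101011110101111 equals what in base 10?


101011110101111 in decimal = 22447

22447


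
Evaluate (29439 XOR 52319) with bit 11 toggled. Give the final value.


Step 1: 29439 ^ 52319 = 48800
Step 2: 48800 ^ (1 << 11) = 48800 ^ 2048 = 46752

46752


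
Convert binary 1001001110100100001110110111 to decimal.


1001001110100100001110110111 in decimal = 154813367

154813367


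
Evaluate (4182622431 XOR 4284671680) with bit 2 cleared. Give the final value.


Step 1: 4182622431 ^ 4284671680 = 103753247
Step 2: 103753247 & ~(1 << 2) = 103753243

103753243


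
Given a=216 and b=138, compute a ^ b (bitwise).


216 ^ 138 = 82

82


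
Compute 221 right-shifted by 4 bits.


0b11011101 >> 4 = 0b1101 = 13

13


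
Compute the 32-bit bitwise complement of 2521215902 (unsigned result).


~0b10010110010001101011001110011110 = 0b1101001101110010100110001100001 = 1773751393 (32-bit unsigned)

1773751393


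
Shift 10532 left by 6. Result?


0b10100100100100 << 6 = 0b10100100100100000000 = 674048

674048


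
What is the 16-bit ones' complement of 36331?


36331 ^ 65535 = 29204

29204


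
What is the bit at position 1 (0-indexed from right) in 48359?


0b1011110011100111, position 1 = 1

1


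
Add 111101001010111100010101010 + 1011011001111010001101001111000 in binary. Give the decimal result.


111101001010111100010101010 + 1011011001111010001101001111000 = 1100010111000101001001100100010 = 1659015970

1659015970


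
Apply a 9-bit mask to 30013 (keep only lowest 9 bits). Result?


30013 & 511 = 317

317


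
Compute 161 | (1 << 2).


161 | (1 << 2) = 161 | 4 = 165

165


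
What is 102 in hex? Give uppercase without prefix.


102 = 66 hex

66


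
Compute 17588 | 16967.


0b100010010110100 | 0b100001001000111 = 0b100011011110111 = 18167

18167


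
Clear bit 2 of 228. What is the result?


228 & ~(1 << 2) = 224

224


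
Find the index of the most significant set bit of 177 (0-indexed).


0b10110001. Highest set bit at position 7

7


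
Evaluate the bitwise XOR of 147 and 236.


0b10010011 ^ 0b11101100 = 0b1111111 = 127

127


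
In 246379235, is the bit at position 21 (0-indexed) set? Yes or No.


0b1110101011110111001011100011, bit 21 = 1. Yes

Yes


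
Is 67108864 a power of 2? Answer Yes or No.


0b100000000000000000000000000. Only one bit set => Yes

Yes


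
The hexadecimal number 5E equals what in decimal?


5E hex = 94 decimal

94


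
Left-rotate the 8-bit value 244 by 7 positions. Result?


Rotate 0b11110100 left by 7 (8-bit) = 0b1111010 = 122

122


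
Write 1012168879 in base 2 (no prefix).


1012168879 = 111100010101000111100010101111 in binary

111100010101000111100010101111


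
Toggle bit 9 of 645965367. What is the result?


645965367 ^ (1 << 9) = 645965367 ^ 512 = 645964855

645964855


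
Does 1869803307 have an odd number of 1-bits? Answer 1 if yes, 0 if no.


0b1101111011100101110111100101011 has 21 ones => parity 1

1


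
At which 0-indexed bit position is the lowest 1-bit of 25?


0b11001. Lowest set bit at position 0

0


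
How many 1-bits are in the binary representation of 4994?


0b1001110000010 has 5 set bits

5


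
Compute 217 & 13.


0b11011001 & 0b1101 = 0b1001 = 9

9


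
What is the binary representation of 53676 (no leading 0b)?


53676 = 1101000110101100 in binary

1101000110101100


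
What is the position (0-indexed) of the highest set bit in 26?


0b11010. Highest set bit at position 4

4


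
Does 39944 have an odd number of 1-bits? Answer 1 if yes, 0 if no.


0b1001110000001000 has 5 ones => parity 1

1


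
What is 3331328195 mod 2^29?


3331328195 & 536870911 = 110102723

110102723


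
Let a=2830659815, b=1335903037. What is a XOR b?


2830659815 ^ 1335903037 = 3877123034

3877123034


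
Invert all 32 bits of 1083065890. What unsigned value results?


1083065890 ^ 4294967295 = 3211901405

3211901405


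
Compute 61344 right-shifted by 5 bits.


0b1110111110100000 >> 5 = 0b11101111101 = 1917

1917


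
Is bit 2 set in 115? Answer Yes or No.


0b1110011, bit 2 = 0. No

No


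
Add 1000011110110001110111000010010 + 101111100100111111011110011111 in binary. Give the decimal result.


1000011110110001110111000010010 + 101111100100111111011110011111 = 1110011011011001110010110110001 = 1936516529

1936516529


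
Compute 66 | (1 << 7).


66 | (1 << 7) = 66 | 128 = 194

194


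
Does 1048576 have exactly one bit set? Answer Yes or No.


0b100000000000000000000. Only one bit set => Yes

Yes


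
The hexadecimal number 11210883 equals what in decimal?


11210883 hex = 287377539 decimal

287377539


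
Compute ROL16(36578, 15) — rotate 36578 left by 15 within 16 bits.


Rotate 0b1000111011100010 left by 15 (16-bit) = 0b100011101110001 = 18289

18289


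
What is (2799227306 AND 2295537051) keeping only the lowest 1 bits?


Step 1: 2799227306 & 2295537051 = 2161119626
Step 2: 2161119626 & 1 = 0

0


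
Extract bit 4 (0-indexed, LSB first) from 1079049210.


0b1000000010100001111101111111010, position 4 = 1

1


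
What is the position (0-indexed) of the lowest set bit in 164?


0b10100100. Lowest set bit at position 2

2


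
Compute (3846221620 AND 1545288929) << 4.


Step 1: 3846221620 & 1545288929 = 1140861984
Step 2: 1140861984 << 4 = 18253791744

18253791744


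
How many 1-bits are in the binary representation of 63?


0b111111 has 6 set bits

6


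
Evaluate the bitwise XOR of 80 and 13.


0b1010000 ^ 0b1101 = 0b1011101 = 93

93


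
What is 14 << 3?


0b1110 << 3 = 0b1110000 = 112

112


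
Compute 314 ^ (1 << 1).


314 ^ (1 << 1) = 314 ^ 2 = 312

312


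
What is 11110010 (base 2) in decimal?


11110010 in decimal = 242

242


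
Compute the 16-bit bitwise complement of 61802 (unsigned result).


~0b1111000101101010 = 0b111010010101 = 3733 (16-bit unsigned)

3733


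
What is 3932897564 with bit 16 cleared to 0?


3932897564 & ~(1 << 16) = 3932832028

3932832028


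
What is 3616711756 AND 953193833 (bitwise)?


0b11010111100100101010010001001100 & 0b111000110100001001010101101001 = 0b10000100100001000010001001000 = 277906504

277906504


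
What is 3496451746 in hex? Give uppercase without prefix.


3496451746 = D0679EA2 hex

D0679EA2


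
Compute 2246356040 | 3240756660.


0b10000101111001001010110001001000 | 0b11000001001010100000010110110100 = 0b11000101111011101010110111111100 = 3320753660

3320753660


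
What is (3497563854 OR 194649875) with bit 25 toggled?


Step 1: 3497563854 | 194649875 = 3690635231
Step 2: 3690635231 ^ (1 << 25) = 3690635231 ^ 33554432 = 3657080799

3657080799


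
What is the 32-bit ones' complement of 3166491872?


3166491872 ^ 4294967295 = 1128475423

1128475423


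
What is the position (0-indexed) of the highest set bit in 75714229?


0b100100000110100111010110101. Highest set bit at position 26

26


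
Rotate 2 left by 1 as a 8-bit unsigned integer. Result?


Rotate 0b10 left by 1 (8-bit) = 0b100 = 4

4


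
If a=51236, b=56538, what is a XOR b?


51236 ^ 56538 = 5374

5374


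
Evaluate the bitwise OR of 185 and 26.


0b10111001 | 0b11010 = 0b10111011 = 187

187


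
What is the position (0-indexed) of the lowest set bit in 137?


0b10001001. Lowest set bit at position 0

0


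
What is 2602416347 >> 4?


0b10011011000111011011100011011011 >> 4 = 0b1001101100011101101110001101 = 162651021

162651021


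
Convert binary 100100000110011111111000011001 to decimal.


100100000110011111111000011001 in decimal = 605683225

605683225
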